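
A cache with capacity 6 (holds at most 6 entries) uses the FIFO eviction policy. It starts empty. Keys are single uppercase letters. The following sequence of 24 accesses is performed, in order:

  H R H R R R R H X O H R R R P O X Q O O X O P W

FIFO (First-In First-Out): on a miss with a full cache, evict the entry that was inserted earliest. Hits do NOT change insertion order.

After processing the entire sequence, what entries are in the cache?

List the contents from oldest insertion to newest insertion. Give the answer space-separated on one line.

Answer: R X O P Q W

Derivation:
FIFO simulation (capacity=6):
  1. access H: MISS. Cache (old->new): [H]
  2. access R: MISS. Cache (old->new): [H R]
  3. access H: HIT. Cache (old->new): [H R]
  4. access R: HIT. Cache (old->new): [H R]
  5. access R: HIT. Cache (old->new): [H R]
  6. access R: HIT. Cache (old->new): [H R]
  7. access R: HIT. Cache (old->new): [H R]
  8. access H: HIT. Cache (old->new): [H R]
  9. access X: MISS. Cache (old->new): [H R X]
  10. access O: MISS. Cache (old->new): [H R X O]
  11. access H: HIT. Cache (old->new): [H R X O]
  12. access R: HIT. Cache (old->new): [H R X O]
  13. access R: HIT. Cache (old->new): [H R X O]
  14. access R: HIT. Cache (old->new): [H R X O]
  15. access P: MISS. Cache (old->new): [H R X O P]
  16. access O: HIT. Cache (old->new): [H R X O P]
  17. access X: HIT. Cache (old->new): [H R X O P]
  18. access Q: MISS. Cache (old->new): [H R X O P Q]
  19. access O: HIT. Cache (old->new): [H R X O P Q]
  20. access O: HIT. Cache (old->new): [H R X O P Q]
  21. access X: HIT. Cache (old->new): [H R X O P Q]
  22. access O: HIT. Cache (old->new): [H R X O P Q]
  23. access P: HIT. Cache (old->new): [H R X O P Q]
  24. access W: MISS, evict H. Cache (old->new): [R X O P Q W]
Total: 17 hits, 7 misses, 1 evictions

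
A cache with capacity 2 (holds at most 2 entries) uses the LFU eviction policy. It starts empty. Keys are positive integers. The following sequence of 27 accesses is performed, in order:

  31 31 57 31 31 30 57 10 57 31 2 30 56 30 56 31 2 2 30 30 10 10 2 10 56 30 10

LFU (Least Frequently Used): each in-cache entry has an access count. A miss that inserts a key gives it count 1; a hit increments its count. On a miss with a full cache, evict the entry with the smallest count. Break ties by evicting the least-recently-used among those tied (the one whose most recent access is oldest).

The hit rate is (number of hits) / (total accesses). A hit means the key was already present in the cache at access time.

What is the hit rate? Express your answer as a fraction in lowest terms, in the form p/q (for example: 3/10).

Answer: 8/27

Derivation:
LFU simulation (capacity=2):
  1. access 31: MISS. Cache: [31(c=1)]
  2. access 31: HIT, count now 2. Cache: [31(c=2)]
  3. access 57: MISS. Cache: [57(c=1) 31(c=2)]
  4. access 31: HIT, count now 3. Cache: [57(c=1) 31(c=3)]
  5. access 31: HIT, count now 4. Cache: [57(c=1) 31(c=4)]
  6. access 30: MISS, evict 57(c=1). Cache: [30(c=1) 31(c=4)]
  7. access 57: MISS, evict 30(c=1). Cache: [57(c=1) 31(c=4)]
  8. access 10: MISS, evict 57(c=1). Cache: [10(c=1) 31(c=4)]
  9. access 57: MISS, evict 10(c=1). Cache: [57(c=1) 31(c=4)]
  10. access 31: HIT, count now 5. Cache: [57(c=1) 31(c=5)]
  11. access 2: MISS, evict 57(c=1). Cache: [2(c=1) 31(c=5)]
  12. access 30: MISS, evict 2(c=1). Cache: [30(c=1) 31(c=5)]
  13. access 56: MISS, evict 30(c=1). Cache: [56(c=1) 31(c=5)]
  14. access 30: MISS, evict 56(c=1). Cache: [30(c=1) 31(c=5)]
  15. access 56: MISS, evict 30(c=1). Cache: [56(c=1) 31(c=5)]
  16. access 31: HIT, count now 6. Cache: [56(c=1) 31(c=6)]
  17. access 2: MISS, evict 56(c=1). Cache: [2(c=1) 31(c=6)]
  18. access 2: HIT, count now 2. Cache: [2(c=2) 31(c=6)]
  19. access 30: MISS, evict 2(c=2). Cache: [30(c=1) 31(c=6)]
  20. access 30: HIT, count now 2. Cache: [30(c=2) 31(c=6)]
  21. access 10: MISS, evict 30(c=2). Cache: [10(c=1) 31(c=6)]
  22. access 10: HIT, count now 2. Cache: [10(c=2) 31(c=6)]
  23. access 2: MISS, evict 10(c=2). Cache: [2(c=1) 31(c=6)]
  24. access 10: MISS, evict 2(c=1). Cache: [10(c=1) 31(c=6)]
  25. access 56: MISS, evict 10(c=1). Cache: [56(c=1) 31(c=6)]
  26. access 30: MISS, evict 56(c=1). Cache: [30(c=1) 31(c=6)]
  27. access 10: MISS, evict 30(c=1). Cache: [10(c=1) 31(c=6)]
Total: 8 hits, 19 misses, 17 evictions

Hit rate = 8/27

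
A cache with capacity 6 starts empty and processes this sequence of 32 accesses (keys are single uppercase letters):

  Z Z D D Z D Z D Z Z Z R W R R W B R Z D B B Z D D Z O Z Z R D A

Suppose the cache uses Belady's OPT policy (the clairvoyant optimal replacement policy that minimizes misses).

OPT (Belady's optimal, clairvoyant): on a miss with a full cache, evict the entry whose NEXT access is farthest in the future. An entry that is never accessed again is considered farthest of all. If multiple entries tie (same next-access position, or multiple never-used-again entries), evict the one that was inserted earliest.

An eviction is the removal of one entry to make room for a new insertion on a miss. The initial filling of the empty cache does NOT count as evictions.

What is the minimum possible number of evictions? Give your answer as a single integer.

Answer: 1

Derivation:
OPT (Belady) simulation (capacity=6):
  1. access Z: MISS. Cache: [Z]
  2. access Z: HIT. Next use of Z: step 5. Cache: [Z]
  3. access D: MISS. Cache: [Z D]
  4. access D: HIT. Next use of D: step 6. Cache: [Z D]
  5. access Z: HIT. Next use of Z: step 7. Cache: [Z D]
  6. access D: HIT. Next use of D: step 8. Cache: [Z D]
  7. access Z: HIT. Next use of Z: step 9. Cache: [Z D]
  8. access D: HIT. Next use of D: step 20. Cache: [Z D]
  9. access Z: HIT. Next use of Z: step 10. Cache: [Z D]
  10. access Z: HIT. Next use of Z: step 11. Cache: [Z D]
  11. access Z: HIT. Next use of Z: step 19. Cache: [Z D]
  12. access R: MISS. Cache: [Z D R]
  13. access W: MISS. Cache: [Z D R W]
  14. access R: HIT. Next use of R: step 15. Cache: [Z D R W]
  15. access R: HIT. Next use of R: step 18. Cache: [Z D R W]
  16. access W: HIT. Next use of W: never. Cache: [Z D R W]
  17. access B: MISS. Cache: [Z D R W B]
  18. access R: HIT. Next use of R: step 30. Cache: [Z D R W B]
  19. access Z: HIT. Next use of Z: step 23. Cache: [Z D R W B]
  20. access D: HIT. Next use of D: step 24. Cache: [Z D R W B]
  21. access B: HIT. Next use of B: step 22. Cache: [Z D R W B]
  22. access B: HIT. Next use of B: never. Cache: [Z D R W B]
  23. access Z: HIT. Next use of Z: step 26. Cache: [Z D R W B]
  24. access D: HIT. Next use of D: step 25. Cache: [Z D R W B]
  25. access D: HIT. Next use of D: step 31. Cache: [Z D R W B]
  26. access Z: HIT. Next use of Z: step 28. Cache: [Z D R W B]
  27. access O: MISS. Cache: [Z D R W B O]
  28. access Z: HIT. Next use of Z: step 29. Cache: [Z D R W B O]
  29. access Z: HIT. Next use of Z: never. Cache: [Z D R W B O]
  30. access R: HIT. Next use of R: never. Cache: [Z D R W B O]
  31. access D: HIT. Next use of D: never. Cache: [Z D R W B O]
  32. access A: MISS, evict Z (next use: never). Cache: [D R W B O A]
Total: 25 hits, 7 misses, 1 evictions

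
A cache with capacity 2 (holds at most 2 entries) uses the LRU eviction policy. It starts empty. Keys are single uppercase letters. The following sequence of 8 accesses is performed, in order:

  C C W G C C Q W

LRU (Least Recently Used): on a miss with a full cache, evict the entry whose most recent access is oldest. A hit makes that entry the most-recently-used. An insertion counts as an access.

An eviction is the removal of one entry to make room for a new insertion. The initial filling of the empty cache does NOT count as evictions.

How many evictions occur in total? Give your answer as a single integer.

Answer: 4

Derivation:
LRU simulation (capacity=2):
  1. access C: MISS. Cache (LRU->MRU): [C]
  2. access C: HIT. Cache (LRU->MRU): [C]
  3. access W: MISS. Cache (LRU->MRU): [C W]
  4. access G: MISS, evict C. Cache (LRU->MRU): [W G]
  5. access C: MISS, evict W. Cache (LRU->MRU): [G C]
  6. access C: HIT. Cache (LRU->MRU): [G C]
  7. access Q: MISS, evict G. Cache (LRU->MRU): [C Q]
  8. access W: MISS, evict C. Cache (LRU->MRU): [Q W]
Total: 2 hits, 6 misses, 4 evictions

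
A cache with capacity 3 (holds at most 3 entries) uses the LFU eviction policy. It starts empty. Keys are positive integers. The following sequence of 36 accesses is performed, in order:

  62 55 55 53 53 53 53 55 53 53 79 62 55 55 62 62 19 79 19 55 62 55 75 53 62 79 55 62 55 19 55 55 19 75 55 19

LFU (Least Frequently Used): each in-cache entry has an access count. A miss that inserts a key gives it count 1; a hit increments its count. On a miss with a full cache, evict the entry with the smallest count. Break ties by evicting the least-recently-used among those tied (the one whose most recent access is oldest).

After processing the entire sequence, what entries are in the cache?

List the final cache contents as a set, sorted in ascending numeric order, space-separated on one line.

Answer: 19 53 55

Derivation:
LFU simulation (capacity=3):
  1. access 62: MISS. Cache: [62(c=1)]
  2. access 55: MISS. Cache: [62(c=1) 55(c=1)]
  3. access 55: HIT, count now 2. Cache: [62(c=1) 55(c=2)]
  4. access 53: MISS. Cache: [62(c=1) 53(c=1) 55(c=2)]
  5. access 53: HIT, count now 2. Cache: [62(c=1) 55(c=2) 53(c=2)]
  6. access 53: HIT, count now 3. Cache: [62(c=1) 55(c=2) 53(c=3)]
  7. access 53: HIT, count now 4. Cache: [62(c=1) 55(c=2) 53(c=4)]
  8. access 55: HIT, count now 3. Cache: [62(c=1) 55(c=3) 53(c=4)]
  9. access 53: HIT, count now 5. Cache: [62(c=1) 55(c=3) 53(c=5)]
  10. access 53: HIT, count now 6. Cache: [62(c=1) 55(c=3) 53(c=6)]
  11. access 79: MISS, evict 62(c=1). Cache: [79(c=1) 55(c=3) 53(c=6)]
  12. access 62: MISS, evict 79(c=1). Cache: [62(c=1) 55(c=3) 53(c=6)]
  13. access 55: HIT, count now 4. Cache: [62(c=1) 55(c=4) 53(c=6)]
  14. access 55: HIT, count now 5. Cache: [62(c=1) 55(c=5) 53(c=6)]
  15. access 62: HIT, count now 2. Cache: [62(c=2) 55(c=5) 53(c=6)]
  16. access 62: HIT, count now 3. Cache: [62(c=3) 55(c=5) 53(c=6)]
  17. access 19: MISS, evict 62(c=3). Cache: [19(c=1) 55(c=5) 53(c=6)]
  18. access 79: MISS, evict 19(c=1). Cache: [79(c=1) 55(c=5) 53(c=6)]
  19. access 19: MISS, evict 79(c=1). Cache: [19(c=1) 55(c=5) 53(c=6)]
  20. access 55: HIT, count now 6. Cache: [19(c=1) 53(c=6) 55(c=6)]
  21. access 62: MISS, evict 19(c=1). Cache: [62(c=1) 53(c=6) 55(c=6)]
  22. access 55: HIT, count now 7. Cache: [62(c=1) 53(c=6) 55(c=7)]
  23. access 75: MISS, evict 62(c=1). Cache: [75(c=1) 53(c=6) 55(c=7)]
  24. access 53: HIT, count now 7. Cache: [75(c=1) 55(c=7) 53(c=7)]
  25. access 62: MISS, evict 75(c=1). Cache: [62(c=1) 55(c=7) 53(c=7)]
  26. access 79: MISS, evict 62(c=1). Cache: [79(c=1) 55(c=7) 53(c=7)]
  27. access 55: HIT, count now 8. Cache: [79(c=1) 53(c=7) 55(c=8)]
  28. access 62: MISS, evict 79(c=1). Cache: [62(c=1) 53(c=7) 55(c=8)]
  29. access 55: HIT, count now 9. Cache: [62(c=1) 53(c=7) 55(c=9)]
  30. access 19: MISS, evict 62(c=1). Cache: [19(c=1) 53(c=7) 55(c=9)]
  31. access 55: HIT, count now 10. Cache: [19(c=1) 53(c=7) 55(c=10)]
  32. access 55: HIT, count now 11. Cache: [19(c=1) 53(c=7) 55(c=11)]
  33. access 19: HIT, count now 2. Cache: [19(c=2) 53(c=7) 55(c=11)]
  34. access 75: MISS, evict 19(c=2). Cache: [75(c=1) 53(c=7) 55(c=11)]
  35. access 55: HIT, count now 12. Cache: [75(c=1) 53(c=7) 55(c=12)]
  36. access 19: MISS, evict 75(c=1). Cache: [19(c=1) 53(c=7) 55(c=12)]
Total: 20 hits, 16 misses, 13 evictions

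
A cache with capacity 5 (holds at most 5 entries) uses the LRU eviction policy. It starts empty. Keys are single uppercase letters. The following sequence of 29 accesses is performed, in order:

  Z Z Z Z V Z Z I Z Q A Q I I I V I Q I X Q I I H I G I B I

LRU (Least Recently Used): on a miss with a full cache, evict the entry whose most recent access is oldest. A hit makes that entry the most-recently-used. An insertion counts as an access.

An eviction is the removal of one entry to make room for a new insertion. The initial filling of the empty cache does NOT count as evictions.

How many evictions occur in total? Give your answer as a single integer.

LRU simulation (capacity=5):
  1. access Z: MISS. Cache (LRU->MRU): [Z]
  2. access Z: HIT. Cache (LRU->MRU): [Z]
  3. access Z: HIT. Cache (LRU->MRU): [Z]
  4. access Z: HIT. Cache (LRU->MRU): [Z]
  5. access V: MISS. Cache (LRU->MRU): [Z V]
  6. access Z: HIT. Cache (LRU->MRU): [V Z]
  7. access Z: HIT. Cache (LRU->MRU): [V Z]
  8. access I: MISS. Cache (LRU->MRU): [V Z I]
  9. access Z: HIT. Cache (LRU->MRU): [V I Z]
  10. access Q: MISS. Cache (LRU->MRU): [V I Z Q]
  11. access A: MISS. Cache (LRU->MRU): [V I Z Q A]
  12. access Q: HIT. Cache (LRU->MRU): [V I Z A Q]
  13. access I: HIT. Cache (LRU->MRU): [V Z A Q I]
  14. access I: HIT. Cache (LRU->MRU): [V Z A Q I]
  15. access I: HIT. Cache (LRU->MRU): [V Z A Q I]
  16. access V: HIT. Cache (LRU->MRU): [Z A Q I V]
  17. access I: HIT. Cache (LRU->MRU): [Z A Q V I]
  18. access Q: HIT. Cache (LRU->MRU): [Z A V I Q]
  19. access I: HIT. Cache (LRU->MRU): [Z A V Q I]
  20. access X: MISS, evict Z. Cache (LRU->MRU): [A V Q I X]
  21. access Q: HIT. Cache (LRU->MRU): [A V I X Q]
  22. access I: HIT. Cache (LRU->MRU): [A V X Q I]
  23. access I: HIT. Cache (LRU->MRU): [A V X Q I]
  24. access H: MISS, evict A. Cache (LRU->MRU): [V X Q I H]
  25. access I: HIT. Cache (LRU->MRU): [V X Q H I]
  26. access G: MISS, evict V. Cache (LRU->MRU): [X Q H I G]
  27. access I: HIT. Cache (LRU->MRU): [X Q H G I]
  28. access B: MISS, evict X. Cache (LRU->MRU): [Q H G I B]
  29. access I: HIT. Cache (LRU->MRU): [Q H G B I]
Total: 20 hits, 9 misses, 4 evictions

Answer: 4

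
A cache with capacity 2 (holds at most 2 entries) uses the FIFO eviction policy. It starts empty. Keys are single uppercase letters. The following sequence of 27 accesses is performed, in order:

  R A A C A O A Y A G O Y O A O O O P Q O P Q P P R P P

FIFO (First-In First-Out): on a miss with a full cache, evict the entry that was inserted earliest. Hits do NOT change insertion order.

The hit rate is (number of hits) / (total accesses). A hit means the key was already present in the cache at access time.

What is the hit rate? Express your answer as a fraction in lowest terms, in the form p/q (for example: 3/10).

Answer: 1/3

Derivation:
FIFO simulation (capacity=2):
  1. access R: MISS. Cache (old->new): [R]
  2. access A: MISS. Cache (old->new): [R A]
  3. access A: HIT. Cache (old->new): [R A]
  4. access C: MISS, evict R. Cache (old->new): [A C]
  5. access A: HIT. Cache (old->new): [A C]
  6. access O: MISS, evict A. Cache (old->new): [C O]
  7. access A: MISS, evict C. Cache (old->new): [O A]
  8. access Y: MISS, evict O. Cache (old->new): [A Y]
  9. access A: HIT. Cache (old->new): [A Y]
  10. access G: MISS, evict A. Cache (old->new): [Y G]
  11. access O: MISS, evict Y. Cache (old->new): [G O]
  12. access Y: MISS, evict G. Cache (old->new): [O Y]
  13. access O: HIT. Cache (old->new): [O Y]
  14. access A: MISS, evict O. Cache (old->new): [Y A]
  15. access O: MISS, evict Y. Cache (old->new): [A O]
  16. access O: HIT. Cache (old->new): [A O]
  17. access O: HIT. Cache (old->new): [A O]
  18. access P: MISS, evict A. Cache (old->new): [O P]
  19. access Q: MISS, evict O. Cache (old->new): [P Q]
  20. access O: MISS, evict P. Cache (old->new): [Q O]
  21. access P: MISS, evict Q. Cache (old->new): [O P]
  22. access Q: MISS, evict O. Cache (old->new): [P Q]
  23. access P: HIT. Cache (old->new): [P Q]
  24. access P: HIT. Cache (old->new): [P Q]
  25. access R: MISS, evict P. Cache (old->new): [Q R]
  26. access P: MISS, evict Q. Cache (old->new): [R P]
  27. access P: HIT. Cache (old->new): [R P]
Total: 9 hits, 18 misses, 16 evictions

Hit rate = 9/27 = 1/3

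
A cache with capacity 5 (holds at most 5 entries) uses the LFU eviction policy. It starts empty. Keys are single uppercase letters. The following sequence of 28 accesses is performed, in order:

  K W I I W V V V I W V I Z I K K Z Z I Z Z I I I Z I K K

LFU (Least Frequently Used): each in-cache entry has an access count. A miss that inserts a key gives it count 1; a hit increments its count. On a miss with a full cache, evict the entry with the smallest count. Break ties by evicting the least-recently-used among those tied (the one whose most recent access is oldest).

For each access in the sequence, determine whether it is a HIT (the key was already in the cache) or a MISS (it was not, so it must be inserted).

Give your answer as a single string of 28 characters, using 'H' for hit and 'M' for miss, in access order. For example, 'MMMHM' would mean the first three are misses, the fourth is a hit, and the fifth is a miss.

Answer: MMMHHMHHHHHHMHHHHHHHHHHHHHHH

Derivation:
LFU simulation (capacity=5):
  1. access K: MISS. Cache: [K(c=1)]
  2. access W: MISS. Cache: [K(c=1) W(c=1)]
  3. access I: MISS. Cache: [K(c=1) W(c=1) I(c=1)]
  4. access I: HIT, count now 2. Cache: [K(c=1) W(c=1) I(c=2)]
  5. access W: HIT, count now 2. Cache: [K(c=1) I(c=2) W(c=2)]
  6. access V: MISS. Cache: [K(c=1) V(c=1) I(c=2) W(c=2)]
  7. access V: HIT, count now 2. Cache: [K(c=1) I(c=2) W(c=2) V(c=2)]
  8. access V: HIT, count now 3. Cache: [K(c=1) I(c=2) W(c=2) V(c=3)]
  9. access I: HIT, count now 3. Cache: [K(c=1) W(c=2) V(c=3) I(c=3)]
  10. access W: HIT, count now 3. Cache: [K(c=1) V(c=3) I(c=3) W(c=3)]
  11. access V: HIT, count now 4. Cache: [K(c=1) I(c=3) W(c=3) V(c=4)]
  12. access I: HIT, count now 4. Cache: [K(c=1) W(c=3) V(c=4) I(c=4)]
  13. access Z: MISS. Cache: [K(c=1) Z(c=1) W(c=3) V(c=4) I(c=4)]
  14. access I: HIT, count now 5. Cache: [K(c=1) Z(c=1) W(c=3) V(c=4) I(c=5)]
  15. access K: HIT, count now 2. Cache: [Z(c=1) K(c=2) W(c=3) V(c=4) I(c=5)]
  16. access K: HIT, count now 3. Cache: [Z(c=1) W(c=3) K(c=3) V(c=4) I(c=5)]
  17. access Z: HIT, count now 2. Cache: [Z(c=2) W(c=3) K(c=3) V(c=4) I(c=5)]
  18. access Z: HIT, count now 3. Cache: [W(c=3) K(c=3) Z(c=3) V(c=4) I(c=5)]
  19. access I: HIT, count now 6. Cache: [W(c=3) K(c=3) Z(c=3) V(c=4) I(c=6)]
  20. access Z: HIT, count now 4. Cache: [W(c=3) K(c=3) V(c=4) Z(c=4) I(c=6)]
  21. access Z: HIT, count now 5. Cache: [W(c=3) K(c=3) V(c=4) Z(c=5) I(c=6)]
  22. access I: HIT, count now 7. Cache: [W(c=3) K(c=3) V(c=4) Z(c=5) I(c=7)]
  23. access I: HIT, count now 8. Cache: [W(c=3) K(c=3) V(c=4) Z(c=5) I(c=8)]
  24. access I: HIT, count now 9. Cache: [W(c=3) K(c=3) V(c=4) Z(c=5) I(c=9)]
  25. access Z: HIT, count now 6. Cache: [W(c=3) K(c=3) V(c=4) Z(c=6) I(c=9)]
  26. access I: HIT, count now 10. Cache: [W(c=3) K(c=3) V(c=4) Z(c=6) I(c=10)]
  27. access K: HIT, count now 4. Cache: [W(c=3) V(c=4) K(c=4) Z(c=6) I(c=10)]
  28. access K: HIT, count now 5. Cache: [W(c=3) V(c=4) K(c=5) Z(c=6) I(c=10)]
Total: 23 hits, 5 misses, 0 evictions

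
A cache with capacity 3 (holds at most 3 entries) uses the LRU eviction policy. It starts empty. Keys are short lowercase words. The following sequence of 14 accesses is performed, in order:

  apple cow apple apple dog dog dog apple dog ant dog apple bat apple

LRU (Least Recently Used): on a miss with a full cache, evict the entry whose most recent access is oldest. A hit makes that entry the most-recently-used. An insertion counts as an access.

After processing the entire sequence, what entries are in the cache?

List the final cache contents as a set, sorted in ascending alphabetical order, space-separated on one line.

Answer: apple bat dog

Derivation:
LRU simulation (capacity=3):
  1. access apple: MISS. Cache (LRU->MRU): [apple]
  2. access cow: MISS. Cache (LRU->MRU): [apple cow]
  3. access apple: HIT. Cache (LRU->MRU): [cow apple]
  4. access apple: HIT. Cache (LRU->MRU): [cow apple]
  5. access dog: MISS. Cache (LRU->MRU): [cow apple dog]
  6. access dog: HIT. Cache (LRU->MRU): [cow apple dog]
  7. access dog: HIT. Cache (LRU->MRU): [cow apple dog]
  8. access apple: HIT. Cache (LRU->MRU): [cow dog apple]
  9. access dog: HIT. Cache (LRU->MRU): [cow apple dog]
  10. access ant: MISS, evict cow. Cache (LRU->MRU): [apple dog ant]
  11. access dog: HIT. Cache (LRU->MRU): [apple ant dog]
  12. access apple: HIT. Cache (LRU->MRU): [ant dog apple]
  13. access bat: MISS, evict ant. Cache (LRU->MRU): [dog apple bat]
  14. access apple: HIT. Cache (LRU->MRU): [dog bat apple]
Total: 9 hits, 5 misses, 2 evictions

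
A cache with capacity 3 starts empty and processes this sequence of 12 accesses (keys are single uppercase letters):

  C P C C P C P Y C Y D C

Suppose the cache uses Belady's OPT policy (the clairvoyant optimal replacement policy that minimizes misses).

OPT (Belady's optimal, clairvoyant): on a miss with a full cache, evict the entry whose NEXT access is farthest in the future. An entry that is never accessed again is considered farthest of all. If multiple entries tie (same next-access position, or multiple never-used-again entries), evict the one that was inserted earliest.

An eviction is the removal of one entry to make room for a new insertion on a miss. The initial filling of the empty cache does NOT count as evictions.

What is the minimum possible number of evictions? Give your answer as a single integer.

OPT (Belady) simulation (capacity=3):
  1. access C: MISS. Cache: [C]
  2. access P: MISS. Cache: [C P]
  3. access C: HIT. Next use of C: step 4. Cache: [C P]
  4. access C: HIT. Next use of C: step 6. Cache: [C P]
  5. access P: HIT. Next use of P: step 7. Cache: [C P]
  6. access C: HIT. Next use of C: step 9. Cache: [C P]
  7. access P: HIT. Next use of P: never. Cache: [C P]
  8. access Y: MISS. Cache: [C P Y]
  9. access C: HIT. Next use of C: step 12. Cache: [C P Y]
  10. access Y: HIT. Next use of Y: never. Cache: [C P Y]
  11. access D: MISS, evict P (next use: never). Cache: [C Y D]
  12. access C: HIT. Next use of C: never. Cache: [C Y D]
Total: 8 hits, 4 misses, 1 evictions

Answer: 1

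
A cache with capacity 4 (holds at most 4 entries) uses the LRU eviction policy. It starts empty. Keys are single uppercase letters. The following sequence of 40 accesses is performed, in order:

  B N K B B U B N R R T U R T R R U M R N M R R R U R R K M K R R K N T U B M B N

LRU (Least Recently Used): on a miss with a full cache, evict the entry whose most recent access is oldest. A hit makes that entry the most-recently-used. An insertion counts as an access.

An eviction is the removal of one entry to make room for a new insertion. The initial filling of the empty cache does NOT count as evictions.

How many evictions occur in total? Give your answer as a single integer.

LRU simulation (capacity=4):
  1. access B: MISS. Cache (LRU->MRU): [B]
  2. access N: MISS. Cache (LRU->MRU): [B N]
  3. access K: MISS. Cache (LRU->MRU): [B N K]
  4. access B: HIT. Cache (LRU->MRU): [N K B]
  5. access B: HIT. Cache (LRU->MRU): [N K B]
  6. access U: MISS. Cache (LRU->MRU): [N K B U]
  7. access B: HIT. Cache (LRU->MRU): [N K U B]
  8. access N: HIT. Cache (LRU->MRU): [K U B N]
  9. access R: MISS, evict K. Cache (LRU->MRU): [U B N R]
  10. access R: HIT. Cache (LRU->MRU): [U B N R]
  11. access T: MISS, evict U. Cache (LRU->MRU): [B N R T]
  12. access U: MISS, evict B. Cache (LRU->MRU): [N R T U]
  13. access R: HIT. Cache (LRU->MRU): [N T U R]
  14. access T: HIT. Cache (LRU->MRU): [N U R T]
  15. access R: HIT. Cache (LRU->MRU): [N U T R]
  16. access R: HIT. Cache (LRU->MRU): [N U T R]
  17. access U: HIT. Cache (LRU->MRU): [N T R U]
  18. access M: MISS, evict N. Cache (LRU->MRU): [T R U M]
  19. access R: HIT. Cache (LRU->MRU): [T U M R]
  20. access N: MISS, evict T. Cache (LRU->MRU): [U M R N]
  21. access M: HIT. Cache (LRU->MRU): [U R N M]
  22. access R: HIT. Cache (LRU->MRU): [U N M R]
  23. access R: HIT. Cache (LRU->MRU): [U N M R]
  24. access R: HIT. Cache (LRU->MRU): [U N M R]
  25. access U: HIT. Cache (LRU->MRU): [N M R U]
  26. access R: HIT. Cache (LRU->MRU): [N M U R]
  27. access R: HIT. Cache (LRU->MRU): [N M U R]
  28. access K: MISS, evict N. Cache (LRU->MRU): [M U R K]
  29. access M: HIT. Cache (LRU->MRU): [U R K M]
  30. access K: HIT. Cache (LRU->MRU): [U R M K]
  31. access R: HIT. Cache (LRU->MRU): [U M K R]
  32. access R: HIT. Cache (LRU->MRU): [U M K R]
  33. access K: HIT. Cache (LRU->MRU): [U M R K]
  34. access N: MISS, evict U. Cache (LRU->MRU): [M R K N]
  35. access T: MISS, evict M. Cache (LRU->MRU): [R K N T]
  36. access U: MISS, evict R. Cache (LRU->MRU): [K N T U]
  37. access B: MISS, evict K. Cache (LRU->MRU): [N T U B]
  38. access M: MISS, evict N. Cache (LRU->MRU): [T U B M]
  39. access B: HIT. Cache (LRU->MRU): [T U M B]
  40. access N: MISS, evict T. Cache (LRU->MRU): [U M B N]
Total: 24 hits, 16 misses, 12 evictions

Answer: 12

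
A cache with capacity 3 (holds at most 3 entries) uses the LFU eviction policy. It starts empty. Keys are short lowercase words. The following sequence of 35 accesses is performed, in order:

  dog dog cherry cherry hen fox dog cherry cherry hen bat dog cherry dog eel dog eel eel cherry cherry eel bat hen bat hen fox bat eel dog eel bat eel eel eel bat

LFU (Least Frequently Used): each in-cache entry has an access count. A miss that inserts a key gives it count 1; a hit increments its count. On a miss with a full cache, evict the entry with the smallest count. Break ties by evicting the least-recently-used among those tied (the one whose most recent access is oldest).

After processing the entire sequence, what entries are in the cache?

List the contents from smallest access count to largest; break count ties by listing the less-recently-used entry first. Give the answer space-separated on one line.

LFU simulation (capacity=3):
  1. access dog: MISS. Cache: [dog(c=1)]
  2. access dog: HIT, count now 2. Cache: [dog(c=2)]
  3. access cherry: MISS. Cache: [cherry(c=1) dog(c=2)]
  4. access cherry: HIT, count now 2. Cache: [dog(c=2) cherry(c=2)]
  5. access hen: MISS. Cache: [hen(c=1) dog(c=2) cherry(c=2)]
  6. access fox: MISS, evict hen(c=1). Cache: [fox(c=1) dog(c=2) cherry(c=2)]
  7. access dog: HIT, count now 3. Cache: [fox(c=1) cherry(c=2) dog(c=3)]
  8. access cherry: HIT, count now 3. Cache: [fox(c=1) dog(c=3) cherry(c=3)]
  9. access cherry: HIT, count now 4. Cache: [fox(c=1) dog(c=3) cherry(c=4)]
  10. access hen: MISS, evict fox(c=1). Cache: [hen(c=1) dog(c=3) cherry(c=4)]
  11. access bat: MISS, evict hen(c=1). Cache: [bat(c=1) dog(c=3) cherry(c=4)]
  12. access dog: HIT, count now 4. Cache: [bat(c=1) cherry(c=4) dog(c=4)]
  13. access cherry: HIT, count now 5. Cache: [bat(c=1) dog(c=4) cherry(c=5)]
  14. access dog: HIT, count now 5. Cache: [bat(c=1) cherry(c=5) dog(c=5)]
  15. access eel: MISS, evict bat(c=1). Cache: [eel(c=1) cherry(c=5) dog(c=5)]
  16. access dog: HIT, count now 6. Cache: [eel(c=1) cherry(c=5) dog(c=6)]
  17. access eel: HIT, count now 2. Cache: [eel(c=2) cherry(c=5) dog(c=6)]
  18. access eel: HIT, count now 3. Cache: [eel(c=3) cherry(c=5) dog(c=6)]
  19. access cherry: HIT, count now 6. Cache: [eel(c=3) dog(c=6) cherry(c=6)]
  20. access cherry: HIT, count now 7. Cache: [eel(c=3) dog(c=6) cherry(c=7)]
  21. access eel: HIT, count now 4. Cache: [eel(c=4) dog(c=6) cherry(c=7)]
  22. access bat: MISS, evict eel(c=4). Cache: [bat(c=1) dog(c=6) cherry(c=7)]
  23. access hen: MISS, evict bat(c=1). Cache: [hen(c=1) dog(c=6) cherry(c=7)]
  24. access bat: MISS, evict hen(c=1). Cache: [bat(c=1) dog(c=6) cherry(c=7)]
  25. access hen: MISS, evict bat(c=1). Cache: [hen(c=1) dog(c=6) cherry(c=7)]
  26. access fox: MISS, evict hen(c=1). Cache: [fox(c=1) dog(c=6) cherry(c=7)]
  27. access bat: MISS, evict fox(c=1). Cache: [bat(c=1) dog(c=6) cherry(c=7)]
  28. access eel: MISS, evict bat(c=1). Cache: [eel(c=1) dog(c=6) cherry(c=7)]
  29. access dog: HIT, count now 7. Cache: [eel(c=1) cherry(c=7) dog(c=7)]
  30. access eel: HIT, count now 2. Cache: [eel(c=2) cherry(c=7) dog(c=7)]
  31. access bat: MISS, evict eel(c=2). Cache: [bat(c=1) cherry(c=7) dog(c=7)]
  32. access eel: MISS, evict bat(c=1). Cache: [eel(c=1) cherry(c=7) dog(c=7)]
  33. access eel: HIT, count now 2. Cache: [eel(c=2) cherry(c=7) dog(c=7)]
  34. access eel: HIT, count now 3. Cache: [eel(c=3) cherry(c=7) dog(c=7)]
  35. access bat: MISS, evict eel(c=3). Cache: [bat(c=1) cherry(c=7) dog(c=7)]
Total: 18 hits, 17 misses, 14 evictions

Answer: bat cherry dog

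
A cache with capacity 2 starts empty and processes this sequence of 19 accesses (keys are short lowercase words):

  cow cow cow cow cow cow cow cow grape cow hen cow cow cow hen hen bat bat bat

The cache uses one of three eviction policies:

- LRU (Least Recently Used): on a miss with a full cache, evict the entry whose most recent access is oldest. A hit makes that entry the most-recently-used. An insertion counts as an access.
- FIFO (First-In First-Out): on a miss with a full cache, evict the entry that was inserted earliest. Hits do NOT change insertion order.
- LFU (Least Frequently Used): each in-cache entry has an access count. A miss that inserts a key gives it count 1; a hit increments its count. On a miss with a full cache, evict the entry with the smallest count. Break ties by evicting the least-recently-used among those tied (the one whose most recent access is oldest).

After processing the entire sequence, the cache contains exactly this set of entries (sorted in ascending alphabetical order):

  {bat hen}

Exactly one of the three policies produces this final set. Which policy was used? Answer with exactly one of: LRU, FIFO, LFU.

Simulating under each policy and comparing final sets:
  LRU: final set = {bat hen} -> MATCHES target
  FIFO: final set = {bat cow} -> differs
  LFU: final set = {bat cow} -> differs
Only LRU produces the target set.

Answer: LRU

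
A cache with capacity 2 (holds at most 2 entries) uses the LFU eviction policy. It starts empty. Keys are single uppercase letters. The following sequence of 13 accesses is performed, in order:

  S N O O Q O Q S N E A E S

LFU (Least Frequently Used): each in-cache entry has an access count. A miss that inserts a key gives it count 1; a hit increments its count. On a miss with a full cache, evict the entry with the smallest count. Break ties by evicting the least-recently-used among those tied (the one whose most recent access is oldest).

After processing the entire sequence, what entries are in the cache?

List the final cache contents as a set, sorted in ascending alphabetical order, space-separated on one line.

LFU simulation (capacity=2):
  1. access S: MISS. Cache: [S(c=1)]
  2. access N: MISS. Cache: [S(c=1) N(c=1)]
  3. access O: MISS, evict S(c=1). Cache: [N(c=1) O(c=1)]
  4. access O: HIT, count now 2. Cache: [N(c=1) O(c=2)]
  5. access Q: MISS, evict N(c=1). Cache: [Q(c=1) O(c=2)]
  6. access O: HIT, count now 3. Cache: [Q(c=1) O(c=3)]
  7. access Q: HIT, count now 2. Cache: [Q(c=2) O(c=3)]
  8. access S: MISS, evict Q(c=2). Cache: [S(c=1) O(c=3)]
  9. access N: MISS, evict S(c=1). Cache: [N(c=1) O(c=3)]
  10. access E: MISS, evict N(c=1). Cache: [E(c=1) O(c=3)]
  11. access A: MISS, evict E(c=1). Cache: [A(c=1) O(c=3)]
  12. access E: MISS, evict A(c=1). Cache: [E(c=1) O(c=3)]
  13. access S: MISS, evict E(c=1). Cache: [S(c=1) O(c=3)]
Total: 3 hits, 10 misses, 8 evictions

Answer: O S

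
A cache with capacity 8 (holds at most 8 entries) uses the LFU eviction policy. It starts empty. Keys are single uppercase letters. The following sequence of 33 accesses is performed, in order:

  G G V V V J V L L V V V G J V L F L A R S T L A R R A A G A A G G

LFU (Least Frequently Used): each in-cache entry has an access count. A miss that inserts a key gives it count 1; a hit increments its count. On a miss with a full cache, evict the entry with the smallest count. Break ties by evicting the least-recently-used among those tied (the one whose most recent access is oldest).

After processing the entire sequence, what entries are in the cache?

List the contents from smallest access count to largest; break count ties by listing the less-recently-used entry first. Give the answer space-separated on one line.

Answer: S T J R L A G V

Derivation:
LFU simulation (capacity=8):
  1. access G: MISS. Cache: [G(c=1)]
  2. access G: HIT, count now 2. Cache: [G(c=2)]
  3. access V: MISS. Cache: [V(c=1) G(c=2)]
  4. access V: HIT, count now 2. Cache: [G(c=2) V(c=2)]
  5. access V: HIT, count now 3. Cache: [G(c=2) V(c=3)]
  6. access J: MISS. Cache: [J(c=1) G(c=2) V(c=3)]
  7. access V: HIT, count now 4. Cache: [J(c=1) G(c=2) V(c=4)]
  8. access L: MISS. Cache: [J(c=1) L(c=1) G(c=2) V(c=4)]
  9. access L: HIT, count now 2. Cache: [J(c=1) G(c=2) L(c=2) V(c=4)]
  10. access V: HIT, count now 5. Cache: [J(c=1) G(c=2) L(c=2) V(c=5)]
  11. access V: HIT, count now 6. Cache: [J(c=1) G(c=2) L(c=2) V(c=6)]
  12. access V: HIT, count now 7. Cache: [J(c=1) G(c=2) L(c=2) V(c=7)]
  13. access G: HIT, count now 3. Cache: [J(c=1) L(c=2) G(c=3) V(c=7)]
  14. access J: HIT, count now 2. Cache: [L(c=2) J(c=2) G(c=3) V(c=7)]
  15. access V: HIT, count now 8. Cache: [L(c=2) J(c=2) G(c=3) V(c=8)]
  16. access L: HIT, count now 3. Cache: [J(c=2) G(c=3) L(c=3) V(c=8)]
  17. access F: MISS. Cache: [F(c=1) J(c=2) G(c=3) L(c=3) V(c=8)]
  18. access L: HIT, count now 4. Cache: [F(c=1) J(c=2) G(c=3) L(c=4) V(c=8)]
  19. access A: MISS. Cache: [F(c=1) A(c=1) J(c=2) G(c=3) L(c=4) V(c=8)]
  20. access R: MISS. Cache: [F(c=1) A(c=1) R(c=1) J(c=2) G(c=3) L(c=4) V(c=8)]
  21. access S: MISS. Cache: [F(c=1) A(c=1) R(c=1) S(c=1) J(c=2) G(c=3) L(c=4) V(c=8)]
  22. access T: MISS, evict F(c=1). Cache: [A(c=1) R(c=1) S(c=1) T(c=1) J(c=2) G(c=3) L(c=4) V(c=8)]
  23. access L: HIT, count now 5. Cache: [A(c=1) R(c=1) S(c=1) T(c=1) J(c=2) G(c=3) L(c=5) V(c=8)]
  24. access A: HIT, count now 2. Cache: [R(c=1) S(c=1) T(c=1) J(c=2) A(c=2) G(c=3) L(c=5) V(c=8)]
  25. access R: HIT, count now 2. Cache: [S(c=1) T(c=1) J(c=2) A(c=2) R(c=2) G(c=3) L(c=5) V(c=8)]
  26. access R: HIT, count now 3. Cache: [S(c=1) T(c=1) J(c=2) A(c=2) G(c=3) R(c=3) L(c=5) V(c=8)]
  27. access A: HIT, count now 3. Cache: [S(c=1) T(c=1) J(c=2) G(c=3) R(c=3) A(c=3) L(c=5) V(c=8)]
  28. access A: HIT, count now 4. Cache: [S(c=1) T(c=1) J(c=2) G(c=3) R(c=3) A(c=4) L(c=5) V(c=8)]
  29. access G: HIT, count now 4. Cache: [S(c=1) T(c=1) J(c=2) R(c=3) A(c=4) G(c=4) L(c=5) V(c=8)]
  30. access A: HIT, count now 5. Cache: [S(c=1) T(c=1) J(c=2) R(c=3) G(c=4) L(c=5) A(c=5) V(c=8)]
  31. access A: HIT, count now 6. Cache: [S(c=1) T(c=1) J(c=2) R(c=3) G(c=4) L(c=5) A(c=6) V(c=8)]
  32. access G: HIT, count now 5. Cache: [S(c=1) T(c=1) J(c=2) R(c=3) L(c=5) G(c=5) A(c=6) V(c=8)]
  33. access G: HIT, count now 6. Cache: [S(c=1) T(c=1) J(c=2) R(c=3) L(c=5) A(c=6) G(c=6) V(c=8)]
Total: 24 hits, 9 misses, 1 evictions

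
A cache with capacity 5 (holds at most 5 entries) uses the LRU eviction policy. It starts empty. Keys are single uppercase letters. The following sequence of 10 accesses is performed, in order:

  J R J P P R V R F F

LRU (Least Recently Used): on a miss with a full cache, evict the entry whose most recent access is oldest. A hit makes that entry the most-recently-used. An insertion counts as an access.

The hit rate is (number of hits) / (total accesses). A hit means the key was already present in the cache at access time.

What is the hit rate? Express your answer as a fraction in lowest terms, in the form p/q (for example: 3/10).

Answer: 1/2

Derivation:
LRU simulation (capacity=5):
  1. access J: MISS. Cache (LRU->MRU): [J]
  2. access R: MISS. Cache (LRU->MRU): [J R]
  3. access J: HIT. Cache (LRU->MRU): [R J]
  4. access P: MISS. Cache (LRU->MRU): [R J P]
  5. access P: HIT. Cache (LRU->MRU): [R J P]
  6. access R: HIT. Cache (LRU->MRU): [J P R]
  7. access V: MISS. Cache (LRU->MRU): [J P R V]
  8. access R: HIT. Cache (LRU->MRU): [J P V R]
  9. access F: MISS. Cache (LRU->MRU): [J P V R F]
  10. access F: HIT. Cache (LRU->MRU): [J P V R F]
Total: 5 hits, 5 misses, 0 evictions

Hit rate = 5/10 = 1/2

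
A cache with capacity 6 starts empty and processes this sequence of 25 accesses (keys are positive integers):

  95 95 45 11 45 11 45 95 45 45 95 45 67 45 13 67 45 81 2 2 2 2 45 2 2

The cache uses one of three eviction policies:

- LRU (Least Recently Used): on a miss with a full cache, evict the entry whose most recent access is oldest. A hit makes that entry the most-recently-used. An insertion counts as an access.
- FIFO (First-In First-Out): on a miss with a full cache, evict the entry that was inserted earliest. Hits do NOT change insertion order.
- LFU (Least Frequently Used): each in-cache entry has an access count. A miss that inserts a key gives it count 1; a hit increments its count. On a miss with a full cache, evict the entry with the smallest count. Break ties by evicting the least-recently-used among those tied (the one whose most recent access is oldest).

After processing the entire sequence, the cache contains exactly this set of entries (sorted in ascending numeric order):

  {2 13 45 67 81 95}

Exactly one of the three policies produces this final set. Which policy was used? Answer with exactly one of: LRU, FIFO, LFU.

Answer: LRU

Derivation:
Simulating under each policy and comparing final sets:
  LRU: final set = {2 13 45 67 81 95} -> MATCHES target
  FIFO: final set = {2 11 13 45 67 81} -> differs
  LFU: final set = {2 11 45 67 81 95} -> differs
Only LRU produces the target set.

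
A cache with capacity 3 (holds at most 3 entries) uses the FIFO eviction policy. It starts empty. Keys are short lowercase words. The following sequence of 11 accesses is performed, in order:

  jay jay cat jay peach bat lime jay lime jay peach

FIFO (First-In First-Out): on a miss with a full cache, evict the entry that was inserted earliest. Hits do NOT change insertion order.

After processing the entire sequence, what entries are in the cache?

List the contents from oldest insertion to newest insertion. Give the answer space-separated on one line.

FIFO simulation (capacity=3):
  1. access jay: MISS. Cache (old->new): [jay]
  2. access jay: HIT. Cache (old->new): [jay]
  3. access cat: MISS. Cache (old->new): [jay cat]
  4. access jay: HIT. Cache (old->new): [jay cat]
  5. access peach: MISS. Cache (old->new): [jay cat peach]
  6. access bat: MISS, evict jay. Cache (old->new): [cat peach bat]
  7. access lime: MISS, evict cat. Cache (old->new): [peach bat lime]
  8. access jay: MISS, evict peach. Cache (old->new): [bat lime jay]
  9. access lime: HIT. Cache (old->new): [bat lime jay]
  10. access jay: HIT. Cache (old->new): [bat lime jay]
  11. access peach: MISS, evict bat. Cache (old->new): [lime jay peach]
Total: 4 hits, 7 misses, 4 evictions

Answer: lime jay peach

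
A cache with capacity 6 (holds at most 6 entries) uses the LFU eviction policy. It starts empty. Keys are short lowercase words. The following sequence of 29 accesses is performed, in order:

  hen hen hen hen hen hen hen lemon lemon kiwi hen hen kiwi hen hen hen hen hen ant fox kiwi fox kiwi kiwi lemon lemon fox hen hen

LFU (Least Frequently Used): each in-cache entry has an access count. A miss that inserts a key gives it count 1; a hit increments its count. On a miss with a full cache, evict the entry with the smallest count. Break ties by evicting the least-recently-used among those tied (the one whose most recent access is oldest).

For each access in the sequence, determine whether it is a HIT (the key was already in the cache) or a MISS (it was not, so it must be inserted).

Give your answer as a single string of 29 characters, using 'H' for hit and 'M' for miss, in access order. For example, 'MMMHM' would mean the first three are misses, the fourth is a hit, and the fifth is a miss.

LFU simulation (capacity=6):
  1. access hen: MISS. Cache: [hen(c=1)]
  2. access hen: HIT, count now 2. Cache: [hen(c=2)]
  3. access hen: HIT, count now 3. Cache: [hen(c=3)]
  4. access hen: HIT, count now 4. Cache: [hen(c=4)]
  5. access hen: HIT, count now 5. Cache: [hen(c=5)]
  6. access hen: HIT, count now 6. Cache: [hen(c=6)]
  7. access hen: HIT, count now 7. Cache: [hen(c=7)]
  8. access lemon: MISS. Cache: [lemon(c=1) hen(c=7)]
  9. access lemon: HIT, count now 2. Cache: [lemon(c=2) hen(c=7)]
  10. access kiwi: MISS. Cache: [kiwi(c=1) lemon(c=2) hen(c=7)]
  11. access hen: HIT, count now 8. Cache: [kiwi(c=1) lemon(c=2) hen(c=8)]
  12. access hen: HIT, count now 9. Cache: [kiwi(c=1) lemon(c=2) hen(c=9)]
  13. access kiwi: HIT, count now 2. Cache: [lemon(c=2) kiwi(c=2) hen(c=9)]
  14. access hen: HIT, count now 10. Cache: [lemon(c=2) kiwi(c=2) hen(c=10)]
  15. access hen: HIT, count now 11. Cache: [lemon(c=2) kiwi(c=2) hen(c=11)]
  16. access hen: HIT, count now 12. Cache: [lemon(c=2) kiwi(c=2) hen(c=12)]
  17. access hen: HIT, count now 13. Cache: [lemon(c=2) kiwi(c=2) hen(c=13)]
  18. access hen: HIT, count now 14. Cache: [lemon(c=2) kiwi(c=2) hen(c=14)]
  19. access ant: MISS. Cache: [ant(c=1) lemon(c=2) kiwi(c=2) hen(c=14)]
  20. access fox: MISS. Cache: [ant(c=1) fox(c=1) lemon(c=2) kiwi(c=2) hen(c=14)]
  21. access kiwi: HIT, count now 3. Cache: [ant(c=1) fox(c=1) lemon(c=2) kiwi(c=3) hen(c=14)]
  22. access fox: HIT, count now 2. Cache: [ant(c=1) lemon(c=2) fox(c=2) kiwi(c=3) hen(c=14)]
  23. access kiwi: HIT, count now 4. Cache: [ant(c=1) lemon(c=2) fox(c=2) kiwi(c=4) hen(c=14)]
  24. access kiwi: HIT, count now 5. Cache: [ant(c=1) lemon(c=2) fox(c=2) kiwi(c=5) hen(c=14)]
  25. access lemon: HIT, count now 3. Cache: [ant(c=1) fox(c=2) lemon(c=3) kiwi(c=5) hen(c=14)]
  26. access lemon: HIT, count now 4. Cache: [ant(c=1) fox(c=2) lemon(c=4) kiwi(c=5) hen(c=14)]
  27. access fox: HIT, count now 3. Cache: [ant(c=1) fox(c=3) lemon(c=4) kiwi(c=5) hen(c=14)]
  28. access hen: HIT, count now 15. Cache: [ant(c=1) fox(c=3) lemon(c=4) kiwi(c=5) hen(c=15)]
  29. access hen: HIT, count now 16. Cache: [ant(c=1) fox(c=3) lemon(c=4) kiwi(c=5) hen(c=16)]
Total: 24 hits, 5 misses, 0 evictions

Answer: MHHHHHHMHMHHHHHHHHMMHHHHHHHHH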